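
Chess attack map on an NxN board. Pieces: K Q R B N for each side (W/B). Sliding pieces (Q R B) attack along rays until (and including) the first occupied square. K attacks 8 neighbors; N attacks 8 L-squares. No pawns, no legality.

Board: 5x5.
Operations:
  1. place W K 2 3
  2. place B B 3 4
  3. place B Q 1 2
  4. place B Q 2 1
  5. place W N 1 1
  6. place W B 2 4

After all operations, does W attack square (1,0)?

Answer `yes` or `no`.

Op 1: place WK@(2,3)
Op 2: place BB@(3,4)
Op 3: place BQ@(1,2)
Op 4: place BQ@(2,1)
Op 5: place WN@(1,1)
Op 6: place WB@(2,4)
Per-piece attacks for W:
  WN@(1,1): attacks (2,3) (3,2) (0,3) (3,0)
  WK@(2,3): attacks (2,4) (2,2) (3,3) (1,3) (3,4) (3,2) (1,4) (1,2)
  WB@(2,4): attacks (3,3) (4,2) (1,3) (0,2)
W attacks (1,0): no

Answer: no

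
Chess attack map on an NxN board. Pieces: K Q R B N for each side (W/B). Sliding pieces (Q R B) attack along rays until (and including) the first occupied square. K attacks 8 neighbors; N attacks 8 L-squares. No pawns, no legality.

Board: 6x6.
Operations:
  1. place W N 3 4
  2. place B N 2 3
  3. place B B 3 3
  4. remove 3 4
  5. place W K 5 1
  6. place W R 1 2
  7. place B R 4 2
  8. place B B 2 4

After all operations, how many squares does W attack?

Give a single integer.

Op 1: place WN@(3,4)
Op 2: place BN@(2,3)
Op 3: place BB@(3,3)
Op 4: remove (3,4)
Op 5: place WK@(5,1)
Op 6: place WR@(1,2)
Op 7: place BR@(4,2)
Op 8: place BB@(2,4)
Per-piece attacks for W:
  WR@(1,2): attacks (1,3) (1,4) (1,5) (1,1) (1,0) (2,2) (3,2) (4,2) (0,2) [ray(1,0) blocked at (4,2)]
  WK@(5,1): attacks (5,2) (5,0) (4,1) (4,2) (4,0)
Union (13 distinct): (0,2) (1,0) (1,1) (1,3) (1,4) (1,5) (2,2) (3,2) (4,0) (4,1) (4,2) (5,0) (5,2)

Answer: 13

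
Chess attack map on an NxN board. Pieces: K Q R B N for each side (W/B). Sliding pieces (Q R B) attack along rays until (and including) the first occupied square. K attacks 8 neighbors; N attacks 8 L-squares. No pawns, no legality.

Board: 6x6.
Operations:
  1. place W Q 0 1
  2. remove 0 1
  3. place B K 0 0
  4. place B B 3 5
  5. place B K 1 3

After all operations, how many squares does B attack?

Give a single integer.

Answer: 14

Derivation:
Op 1: place WQ@(0,1)
Op 2: remove (0,1)
Op 3: place BK@(0,0)
Op 4: place BB@(3,5)
Op 5: place BK@(1,3)
Per-piece attacks for B:
  BK@(0,0): attacks (0,1) (1,0) (1,1)
  BK@(1,3): attacks (1,4) (1,2) (2,3) (0,3) (2,4) (2,2) (0,4) (0,2)
  BB@(3,5): attacks (4,4) (5,3) (2,4) (1,3) [ray(-1,-1) blocked at (1,3)]
Union (14 distinct): (0,1) (0,2) (0,3) (0,4) (1,0) (1,1) (1,2) (1,3) (1,4) (2,2) (2,3) (2,4) (4,4) (5,3)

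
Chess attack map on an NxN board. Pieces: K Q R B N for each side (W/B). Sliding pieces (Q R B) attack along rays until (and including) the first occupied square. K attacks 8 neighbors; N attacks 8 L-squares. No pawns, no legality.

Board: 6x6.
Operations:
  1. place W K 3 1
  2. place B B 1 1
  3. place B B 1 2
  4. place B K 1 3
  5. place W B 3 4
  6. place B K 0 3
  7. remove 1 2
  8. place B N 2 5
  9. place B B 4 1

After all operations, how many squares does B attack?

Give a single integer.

Answer: 19

Derivation:
Op 1: place WK@(3,1)
Op 2: place BB@(1,1)
Op 3: place BB@(1,2)
Op 4: place BK@(1,3)
Op 5: place WB@(3,4)
Op 6: place BK@(0,3)
Op 7: remove (1,2)
Op 8: place BN@(2,5)
Op 9: place BB@(4,1)
Per-piece attacks for B:
  BK@(0,3): attacks (0,4) (0,2) (1,3) (1,4) (1,2)
  BB@(1,1): attacks (2,2) (3,3) (4,4) (5,5) (2,0) (0,2) (0,0)
  BK@(1,3): attacks (1,4) (1,2) (2,3) (0,3) (2,4) (2,2) (0,4) (0,2)
  BN@(2,5): attacks (3,3) (4,4) (1,3) (0,4)
  BB@(4,1): attacks (5,2) (5,0) (3,2) (2,3) (1,4) (0,5) (3,0)
Union (19 distinct): (0,0) (0,2) (0,3) (0,4) (0,5) (1,2) (1,3) (1,4) (2,0) (2,2) (2,3) (2,4) (3,0) (3,2) (3,3) (4,4) (5,0) (5,2) (5,5)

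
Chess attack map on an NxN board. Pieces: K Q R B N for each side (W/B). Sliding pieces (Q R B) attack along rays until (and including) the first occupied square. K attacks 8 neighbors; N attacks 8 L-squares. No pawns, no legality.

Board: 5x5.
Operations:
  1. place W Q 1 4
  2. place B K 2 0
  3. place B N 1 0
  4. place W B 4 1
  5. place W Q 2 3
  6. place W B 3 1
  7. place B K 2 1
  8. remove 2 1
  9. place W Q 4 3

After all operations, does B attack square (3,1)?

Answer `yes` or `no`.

Op 1: place WQ@(1,4)
Op 2: place BK@(2,0)
Op 3: place BN@(1,0)
Op 4: place WB@(4,1)
Op 5: place WQ@(2,3)
Op 6: place WB@(3,1)
Op 7: place BK@(2,1)
Op 8: remove (2,1)
Op 9: place WQ@(4,3)
Per-piece attacks for B:
  BN@(1,0): attacks (2,2) (3,1) (0,2)
  BK@(2,0): attacks (2,1) (3,0) (1,0) (3,1) (1,1)
B attacks (3,1): yes

Answer: yes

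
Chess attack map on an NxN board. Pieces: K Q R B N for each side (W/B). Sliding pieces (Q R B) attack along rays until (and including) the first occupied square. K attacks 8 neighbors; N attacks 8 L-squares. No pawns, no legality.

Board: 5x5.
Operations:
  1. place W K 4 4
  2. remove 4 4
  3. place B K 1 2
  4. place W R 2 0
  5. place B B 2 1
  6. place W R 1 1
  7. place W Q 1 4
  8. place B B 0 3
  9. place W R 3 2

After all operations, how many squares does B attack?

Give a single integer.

Answer: 13

Derivation:
Op 1: place WK@(4,4)
Op 2: remove (4,4)
Op 3: place BK@(1,2)
Op 4: place WR@(2,0)
Op 5: place BB@(2,1)
Op 6: place WR@(1,1)
Op 7: place WQ@(1,4)
Op 8: place BB@(0,3)
Op 9: place WR@(3,2)
Per-piece attacks for B:
  BB@(0,3): attacks (1,4) (1,2) [ray(1,1) blocked at (1,4); ray(1,-1) blocked at (1,2)]
  BK@(1,2): attacks (1,3) (1,1) (2,2) (0,2) (2,3) (2,1) (0,3) (0,1)
  BB@(2,1): attacks (3,2) (3,0) (1,2) (1,0) [ray(1,1) blocked at (3,2); ray(-1,1) blocked at (1,2)]
Union (13 distinct): (0,1) (0,2) (0,3) (1,0) (1,1) (1,2) (1,3) (1,4) (2,1) (2,2) (2,3) (3,0) (3,2)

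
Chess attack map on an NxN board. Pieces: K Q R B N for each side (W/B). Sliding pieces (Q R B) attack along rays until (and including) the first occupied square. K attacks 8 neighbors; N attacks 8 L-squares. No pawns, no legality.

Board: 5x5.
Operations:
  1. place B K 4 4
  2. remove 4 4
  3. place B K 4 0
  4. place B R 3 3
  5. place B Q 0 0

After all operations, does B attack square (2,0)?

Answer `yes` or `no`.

Op 1: place BK@(4,4)
Op 2: remove (4,4)
Op 3: place BK@(4,0)
Op 4: place BR@(3,3)
Op 5: place BQ@(0,0)
Per-piece attacks for B:
  BQ@(0,0): attacks (0,1) (0,2) (0,3) (0,4) (1,0) (2,0) (3,0) (4,0) (1,1) (2,2) (3,3) [ray(1,0) blocked at (4,0); ray(1,1) blocked at (3,3)]
  BR@(3,3): attacks (3,4) (3,2) (3,1) (3,0) (4,3) (2,3) (1,3) (0,3)
  BK@(4,0): attacks (4,1) (3,0) (3,1)
B attacks (2,0): yes

Answer: yes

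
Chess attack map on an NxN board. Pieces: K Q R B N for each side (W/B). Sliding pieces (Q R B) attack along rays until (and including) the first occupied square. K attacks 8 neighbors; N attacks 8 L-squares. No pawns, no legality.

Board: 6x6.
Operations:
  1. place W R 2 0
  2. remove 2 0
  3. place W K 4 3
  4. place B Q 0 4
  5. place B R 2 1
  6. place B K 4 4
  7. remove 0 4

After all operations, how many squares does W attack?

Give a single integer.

Op 1: place WR@(2,0)
Op 2: remove (2,0)
Op 3: place WK@(4,3)
Op 4: place BQ@(0,4)
Op 5: place BR@(2,1)
Op 6: place BK@(4,4)
Op 7: remove (0,4)
Per-piece attacks for W:
  WK@(4,3): attacks (4,4) (4,2) (5,3) (3,3) (5,4) (5,2) (3,4) (3,2)
Union (8 distinct): (3,2) (3,3) (3,4) (4,2) (4,4) (5,2) (5,3) (5,4)

Answer: 8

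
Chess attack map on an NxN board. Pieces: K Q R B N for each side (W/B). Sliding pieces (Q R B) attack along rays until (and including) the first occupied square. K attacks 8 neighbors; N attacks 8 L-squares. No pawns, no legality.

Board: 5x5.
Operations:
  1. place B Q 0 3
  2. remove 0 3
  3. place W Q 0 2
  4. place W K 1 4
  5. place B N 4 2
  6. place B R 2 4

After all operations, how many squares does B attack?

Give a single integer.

Answer: 8

Derivation:
Op 1: place BQ@(0,3)
Op 2: remove (0,3)
Op 3: place WQ@(0,2)
Op 4: place WK@(1,4)
Op 5: place BN@(4,2)
Op 6: place BR@(2,4)
Per-piece attacks for B:
  BR@(2,4): attacks (2,3) (2,2) (2,1) (2,0) (3,4) (4,4) (1,4) [ray(-1,0) blocked at (1,4)]
  BN@(4,2): attacks (3,4) (2,3) (3,0) (2,1)
Union (8 distinct): (1,4) (2,0) (2,1) (2,2) (2,3) (3,0) (3,4) (4,4)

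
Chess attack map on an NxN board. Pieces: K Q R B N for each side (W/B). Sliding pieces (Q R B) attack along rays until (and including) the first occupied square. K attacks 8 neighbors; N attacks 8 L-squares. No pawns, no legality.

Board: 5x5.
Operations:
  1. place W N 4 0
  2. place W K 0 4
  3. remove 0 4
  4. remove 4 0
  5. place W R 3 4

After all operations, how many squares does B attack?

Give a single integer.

Answer: 0

Derivation:
Op 1: place WN@(4,0)
Op 2: place WK@(0,4)
Op 3: remove (0,4)
Op 4: remove (4,0)
Op 5: place WR@(3,4)
Per-piece attacks for B:
Union (0 distinct): (none)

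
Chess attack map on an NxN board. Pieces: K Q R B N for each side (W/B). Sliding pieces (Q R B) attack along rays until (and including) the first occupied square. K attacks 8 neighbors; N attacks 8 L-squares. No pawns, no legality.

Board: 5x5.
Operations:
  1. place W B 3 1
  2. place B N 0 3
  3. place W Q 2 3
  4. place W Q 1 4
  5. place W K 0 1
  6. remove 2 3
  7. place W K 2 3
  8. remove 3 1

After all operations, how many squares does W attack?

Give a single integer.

Op 1: place WB@(3,1)
Op 2: place BN@(0,3)
Op 3: place WQ@(2,3)
Op 4: place WQ@(1,4)
Op 5: place WK@(0,1)
Op 6: remove (2,3)
Op 7: place WK@(2,3)
Op 8: remove (3,1)
Per-piece attacks for W:
  WK@(0,1): attacks (0,2) (0,0) (1,1) (1,2) (1,0)
  WQ@(1,4): attacks (1,3) (1,2) (1,1) (1,0) (2,4) (3,4) (4,4) (0,4) (2,3) (0,3) [ray(1,-1) blocked at (2,3); ray(-1,-1) blocked at (0,3)]
  WK@(2,3): attacks (2,4) (2,2) (3,3) (1,3) (3,4) (3,2) (1,4) (1,2)
Union (16 distinct): (0,0) (0,2) (0,3) (0,4) (1,0) (1,1) (1,2) (1,3) (1,4) (2,2) (2,3) (2,4) (3,2) (3,3) (3,4) (4,4)

Answer: 16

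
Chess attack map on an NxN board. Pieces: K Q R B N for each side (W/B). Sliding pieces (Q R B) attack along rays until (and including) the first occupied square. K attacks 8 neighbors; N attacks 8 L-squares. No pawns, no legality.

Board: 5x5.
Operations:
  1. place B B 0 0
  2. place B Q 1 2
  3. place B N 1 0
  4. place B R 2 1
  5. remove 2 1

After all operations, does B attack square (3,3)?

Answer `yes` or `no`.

Op 1: place BB@(0,0)
Op 2: place BQ@(1,2)
Op 3: place BN@(1,0)
Op 4: place BR@(2,1)
Op 5: remove (2,1)
Per-piece attacks for B:
  BB@(0,0): attacks (1,1) (2,2) (3,3) (4,4)
  BN@(1,0): attacks (2,2) (3,1) (0,2)
  BQ@(1,2): attacks (1,3) (1,4) (1,1) (1,0) (2,2) (3,2) (4,2) (0,2) (2,3) (3,4) (2,1) (3,0) (0,3) (0,1) [ray(0,-1) blocked at (1,0)]
B attacks (3,3): yes

Answer: yes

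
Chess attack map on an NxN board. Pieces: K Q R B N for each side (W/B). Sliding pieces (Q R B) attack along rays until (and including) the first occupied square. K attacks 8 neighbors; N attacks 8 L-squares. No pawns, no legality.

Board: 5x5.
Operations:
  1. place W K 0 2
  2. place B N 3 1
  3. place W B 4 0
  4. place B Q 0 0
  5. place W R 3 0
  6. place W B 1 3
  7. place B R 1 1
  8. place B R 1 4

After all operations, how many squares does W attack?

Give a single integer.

Answer: 14

Derivation:
Op 1: place WK@(0,2)
Op 2: place BN@(3,1)
Op 3: place WB@(4,0)
Op 4: place BQ@(0,0)
Op 5: place WR@(3,0)
Op 6: place WB@(1,3)
Op 7: place BR@(1,1)
Op 8: place BR@(1,4)
Per-piece attacks for W:
  WK@(0,2): attacks (0,3) (0,1) (1,2) (1,3) (1,1)
  WB@(1,3): attacks (2,4) (2,2) (3,1) (0,4) (0,2) [ray(1,-1) blocked at (3,1); ray(-1,-1) blocked at (0,2)]
  WR@(3,0): attacks (3,1) (4,0) (2,0) (1,0) (0,0) [ray(0,1) blocked at (3,1); ray(1,0) blocked at (4,0); ray(-1,0) blocked at (0,0)]
  WB@(4,0): attacks (3,1) [ray(-1,1) blocked at (3,1)]
Union (14 distinct): (0,0) (0,1) (0,2) (0,3) (0,4) (1,0) (1,1) (1,2) (1,3) (2,0) (2,2) (2,4) (3,1) (4,0)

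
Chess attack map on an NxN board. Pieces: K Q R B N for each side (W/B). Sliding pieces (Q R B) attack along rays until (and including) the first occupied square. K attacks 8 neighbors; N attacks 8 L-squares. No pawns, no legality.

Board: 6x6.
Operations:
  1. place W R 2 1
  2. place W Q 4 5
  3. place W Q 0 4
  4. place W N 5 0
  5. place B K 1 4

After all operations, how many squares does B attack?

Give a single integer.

Answer: 8

Derivation:
Op 1: place WR@(2,1)
Op 2: place WQ@(4,5)
Op 3: place WQ@(0,4)
Op 4: place WN@(5,0)
Op 5: place BK@(1,4)
Per-piece attacks for B:
  BK@(1,4): attacks (1,5) (1,3) (2,4) (0,4) (2,5) (2,3) (0,5) (0,3)
Union (8 distinct): (0,3) (0,4) (0,5) (1,3) (1,5) (2,3) (2,4) (2,5)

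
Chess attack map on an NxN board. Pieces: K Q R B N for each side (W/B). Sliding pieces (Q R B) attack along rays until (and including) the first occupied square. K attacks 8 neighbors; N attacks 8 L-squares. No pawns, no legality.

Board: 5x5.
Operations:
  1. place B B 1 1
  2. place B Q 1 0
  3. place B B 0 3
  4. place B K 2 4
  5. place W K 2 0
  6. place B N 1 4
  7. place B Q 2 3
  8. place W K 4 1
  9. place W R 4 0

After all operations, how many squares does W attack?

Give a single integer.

Answer: 10

Derivation:
Op 1: place BB@(1,1)
Op 2: place BQ@(1,0)
Op 3: place BB@(0,3)
Op 4: place BK@(2,4)
Op 5: place WK@(2,0)
Op 6: place BN@(1,4)
Op 7: place BQ@(2,3)
Op 8: place WK@(4,1)
Op 9: place WR@(4,0)
Per-piece attacks for W:
  WK@(2,0): attacks (2,1) (3,0) (1,0) (3,1) (1,1)
  WR@(4,0): attacks (4,1) (3,0) (2,0) [ray(0,1) blocked at (4,1); ray(-1,0) blocked at (2,0)]
  WK@(4,1): attacks (4,2) (4,0) (3,1) (3,2) (3,0)
Union (10 distinct): (1,0) (1,1) (2,0) (2,1) (3,0) (3,1) (3,2) (4,0) (4,1) (4,2)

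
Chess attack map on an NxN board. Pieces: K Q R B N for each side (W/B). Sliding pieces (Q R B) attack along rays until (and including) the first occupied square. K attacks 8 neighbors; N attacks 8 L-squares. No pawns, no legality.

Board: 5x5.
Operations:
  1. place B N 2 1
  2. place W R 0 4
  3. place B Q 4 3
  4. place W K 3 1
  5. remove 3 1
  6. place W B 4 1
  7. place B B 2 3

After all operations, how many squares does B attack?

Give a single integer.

Op 1: place BN@(2,1)
Op 2: place WR@(0,4)
Op 3: place BQ@(4,3)
Op 4: place WK@(3,1)
Op 5: remove (3,1)
Op 6: place WB@(4,1)
Op 7: place BB@(2,3)
Per-piece attacks for B:
  BN@(2,1): attacks (3,3) (4,2) (1,3) (0,2) (4,0) (0,0)
  BB@(2,3): attacks (3,4) (3,2) (4,1) (1,4) (1,2) (0,1) [ray(1,-1) blocked at (4,1)]
  BQ@(4,3): attacks (4,4) (4,2) (4,1) (3,3) (2,3) (3,4) (3,2) (2,1) [ray(0,-1) blocked at (4,1); ray(-1,0) blocked at (2,3); ray(-1,-1) blocked at (2,1)]
Union (15 distinct): (0,0) (0,1) (0,2) (1,2) (1,3) (1,4) (2,1) (2,3) (3,2) (3,3) (3,4) (4,0) (4,1) (4,2) (4,4)

Answer: 15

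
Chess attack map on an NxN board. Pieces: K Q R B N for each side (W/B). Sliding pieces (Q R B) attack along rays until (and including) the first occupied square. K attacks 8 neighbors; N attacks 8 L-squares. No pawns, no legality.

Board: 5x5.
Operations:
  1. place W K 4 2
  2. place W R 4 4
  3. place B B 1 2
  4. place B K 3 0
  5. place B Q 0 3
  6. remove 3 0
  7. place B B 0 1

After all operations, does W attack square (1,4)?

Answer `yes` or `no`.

Op 1: place WK@(4,2)
Op 2: place WR@(4,4)
Op 3: place BB@(1,2)
Op 4: place BK@(3,0)
Op 5: place BQ@(0,3)
Op 6: remove (3,0)
Op 7: place BB@(0,1)
Per-piece attacks for W:
  WK@(4,2): attacks (4,3) (4,1) (3,2) (3,3) (3,1)
  WR@(4,4): attacks (4,3) (4,2) (3,4) (2,4) (1,4) (0,4) [ray(0,-1) blocked at (4,2)]
W attacks (1,4): yes

Answer: yes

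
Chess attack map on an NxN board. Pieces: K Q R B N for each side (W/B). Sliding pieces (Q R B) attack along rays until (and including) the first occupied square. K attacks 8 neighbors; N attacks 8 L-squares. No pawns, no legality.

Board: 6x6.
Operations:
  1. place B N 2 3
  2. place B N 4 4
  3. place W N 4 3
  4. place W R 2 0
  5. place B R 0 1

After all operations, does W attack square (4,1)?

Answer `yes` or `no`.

Op 1: place BN@(2,3)
Op 2: place BN@(4,4)
Op 3: place WN@(4,3)
Op 4: place WR@(2,0)
Op 5: place BR@(0,1)
Per-piece attacks for W:
  WR@(2,0): attacks (2,1) (2,2) (2,3) (3,0) (4,0) (5,0) (1,0) (0,0) [ray(0,1) blocked at (2,3)]
  WN@(4,3): attacks (5,5) (3,5) (2,4) (5,1) (3,1) (2,2)
W attacks (4,1): no

Answer: no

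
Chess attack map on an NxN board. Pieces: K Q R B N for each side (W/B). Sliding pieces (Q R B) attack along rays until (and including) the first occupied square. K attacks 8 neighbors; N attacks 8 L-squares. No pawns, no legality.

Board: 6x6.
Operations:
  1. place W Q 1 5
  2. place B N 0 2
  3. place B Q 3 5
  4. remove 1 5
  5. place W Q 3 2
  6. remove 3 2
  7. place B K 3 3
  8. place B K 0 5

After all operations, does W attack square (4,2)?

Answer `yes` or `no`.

Op 1: place WQ@(1,5)
Op 2: place BN@(0,2)
Op 3: place BQ@(3,5)
Op 4: remove (1,5)
Op 5: place WQ@(3,2)
Op 6: remove (3,2)
Op 7: place BK@(3,3)
Op 8: place BK@(0,5)
Per-piece attacks for W:
W attacks (4,2): no

Answer: no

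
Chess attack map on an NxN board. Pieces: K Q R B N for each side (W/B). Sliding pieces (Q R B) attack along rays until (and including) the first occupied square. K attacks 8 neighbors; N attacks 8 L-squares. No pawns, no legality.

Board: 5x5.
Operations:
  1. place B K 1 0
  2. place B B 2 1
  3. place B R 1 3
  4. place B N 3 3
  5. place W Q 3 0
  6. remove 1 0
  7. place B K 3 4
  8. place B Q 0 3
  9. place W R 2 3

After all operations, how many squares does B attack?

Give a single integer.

Op 1: place BK@(1,0)
Op 2: place BB@(2,1)
Op 3: place BR@(1,3)
Op 4: place BN@(3,3)
Op 5: place WQ@(3,0)
Op 6: remove (1,0)
Op 7: place BK@(3,4)
Op 8: place BQ@(0,3)
Op 9: place WR@(2,3)
Per-piece attacks for B:
  BQ@(0,3): attacks (0,4) (0,2) (0,1) (0,0) (1,3) (1,4) (1,2) (2,1) [ray(1,0) blocked at (1,3); ray(1,-1) blocked at (2,1)]
  BR@(1,3): attacks (1,4) (1,2) (1,1) (1,0) (2,3) (0,3) [ray(1,0) blocked at (2,3); ray(-1,0) blocked at (0,3)]
  BB@(2,1): attacks (3,2) (4,3) (3,0) (1,2) (0,3) (1,0) [ray(1,-1) blocked at (3,0); ray(-1,1) blocked at (0,3)]
  BN@(3,3): attacks (1,4) (4,1) (2,1) (1,2)
  BK@(3,4): attacks (3,3) (4,4) (2,4) (4,3) (2,3)
Union (19 distinct): (0,0) (0,1) (0,2) (0,3) (0,4) (1,0) (1,1) (1,2) (1,3) (1,4) (2,1) (2,3) (2,4) (3,0) (3,2) (3,3) (4,1) (4,3) (4,4)

Answer: 19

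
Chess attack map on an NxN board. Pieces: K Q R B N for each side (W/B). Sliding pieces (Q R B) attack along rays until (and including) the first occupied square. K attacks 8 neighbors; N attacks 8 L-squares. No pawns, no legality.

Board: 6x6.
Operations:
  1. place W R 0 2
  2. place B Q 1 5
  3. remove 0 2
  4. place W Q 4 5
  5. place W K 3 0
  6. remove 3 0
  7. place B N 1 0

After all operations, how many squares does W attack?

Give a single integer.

Op 1: place WR@(0,2)
Op 2: place BQ@(1,5)
Op 3: remove (0,2)
Op 4: place WQ@(4,5)
Op 5: place WK@(3,0)
Op 6: remove (3,0)
Op 7: place BN@(1,0)
Per-piece attacks for W:
  WQ@(4,5): attacks (4,4) (4,3) (4,2) (4,1) (4,0) (5,5) (3,5) (2,5) (1,5) (5,4) (3,4) (2,3) (1,2) (0,1) [ray(-1,0) blocked at (1,5)]
Union (14 distinct): (0,1) (1,2) (1,5) (2,3) (2,5) (3,4) (3,5) (4,0) (4,1) (4,2) (4,3) (4,4) (5,4) (5,5)

Answer: 14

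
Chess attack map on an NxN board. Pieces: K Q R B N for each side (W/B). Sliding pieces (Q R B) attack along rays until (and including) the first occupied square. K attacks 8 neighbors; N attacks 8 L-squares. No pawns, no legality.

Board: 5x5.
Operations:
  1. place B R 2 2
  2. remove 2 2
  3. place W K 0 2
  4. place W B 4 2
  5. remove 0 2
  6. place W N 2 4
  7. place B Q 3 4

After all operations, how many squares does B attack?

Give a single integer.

Answer: 10

Derivation:
Op 1: place BR@(2,2)
Op 2: remove (2,2)
Op 3: place WK@(0,2)
Op 4: place WB@(4,2)
Op 5: remove (0,2)
Op 6: place WN@(2,4)
Op 7: place BQ@(3,4)
Per-piece attacks for B:
  BQ@(3,4): attacks (3,3) (3,2) (3,1) (3,0) (4,4) (2,4) (4,3) (2,3) (1,2) (0,1) [ray(-1,0) blocked at (2,4)]
Union (10 distinct): (0,1) (1,2) (2,3) (2,4) (3,0) (3,1) (3,2) (3,3) (4,3) (4,4)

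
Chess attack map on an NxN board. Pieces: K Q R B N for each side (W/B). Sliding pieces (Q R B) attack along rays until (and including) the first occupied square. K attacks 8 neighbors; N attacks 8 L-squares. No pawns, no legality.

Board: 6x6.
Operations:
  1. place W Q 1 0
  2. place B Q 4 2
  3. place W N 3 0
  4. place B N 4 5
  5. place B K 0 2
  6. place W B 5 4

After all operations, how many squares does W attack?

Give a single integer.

Answer: 18

Derivation:
Op 1: place WQ@(1,0)
Op 2: place BQ@(4,2)
Op 3: place WN@(3,0)
Op 4: place BN@(4,5)
Op 5: place BK@(0,2)
Op 6: place WB@(5,4)
Per-piece attacks for W:
  WQ@(1,0): attacks (1,1) (1,2) (1,3) (1,4) (1,5) (2,0) (3,0) (0,0) (2,1) (3,2) (4,3) (5,4) (0,1) [ray(1,0) blocked at (3,0); ray(1,1) blocked at (5,4)]
  WN@(3,0): attacks (4,2) (5,1) (2,2) (1,1)
  WB@(5,4): attacks (4,5) (4,3) (3,2) (2,1) (1,0) [ray(-1,1) blocked at (4,5); ray(-1,-1) blocked at (1,0)]
Union (18 distinct): (0,0) (0,1) (1,0) (1,1) (1,2) (1,3) (1,4) (1,5) (2,0) (2,1) (2,2) (3,0) (3,2) (4,2) (4,3) (4,5) (5,1) (5,4)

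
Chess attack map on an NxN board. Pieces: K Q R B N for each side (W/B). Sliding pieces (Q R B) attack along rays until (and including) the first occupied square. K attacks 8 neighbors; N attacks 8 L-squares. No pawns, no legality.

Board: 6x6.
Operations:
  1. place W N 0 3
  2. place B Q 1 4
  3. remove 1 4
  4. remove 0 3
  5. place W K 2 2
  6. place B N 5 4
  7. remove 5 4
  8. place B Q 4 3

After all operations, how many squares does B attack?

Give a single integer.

Answer: 17

Derivation:
Op 1: place WN@(0,3)
Op 2: place BQ@(1,4)
Op 3: remove (1,4)
Op 4: remove (0,3)
Op 5: place WK@(2,2)
Op 6: place BN@(5,4)
Op 7: remove (5,4)
Op 8: place BQ@(4,3)
Per-piece attacks for B:
  BQ@(4,3): attacks (4,4) (4,5) (4,2) (4,1) (4,0) (5,3) (3,3) (2,3) (1,3) (0,3) (5,4) (5,2) (3,4) (2,5) (3,2) (2,1) (1,0)
Union (17 distinct): (0,3) (1,0) (1,3) (2,1) (2,3) (2,5) (3,2) (3,3) (3,4) (4,0) (4,1) (4,2) (4,4) (4,5) (5,2) (5,3) (5,4)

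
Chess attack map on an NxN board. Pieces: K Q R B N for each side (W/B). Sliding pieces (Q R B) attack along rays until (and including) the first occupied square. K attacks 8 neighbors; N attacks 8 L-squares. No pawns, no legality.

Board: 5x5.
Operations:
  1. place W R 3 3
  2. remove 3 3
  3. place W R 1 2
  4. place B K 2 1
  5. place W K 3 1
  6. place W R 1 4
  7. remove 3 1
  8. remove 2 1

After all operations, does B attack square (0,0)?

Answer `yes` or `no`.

Answer: no

Derivation:
Op 1: place WR@(3,3)
Op 2: remove (3,3)
Op 3: place WR@(1,2)
Op 4: place BK@(2,1)
Op 5: place WK@(3,1)
Op 6: place WR@(1,4)
Op 7: remove (3,1)
Op 8: remove (2,1)
Per-piece attacks for B:
B attacks (0,0): no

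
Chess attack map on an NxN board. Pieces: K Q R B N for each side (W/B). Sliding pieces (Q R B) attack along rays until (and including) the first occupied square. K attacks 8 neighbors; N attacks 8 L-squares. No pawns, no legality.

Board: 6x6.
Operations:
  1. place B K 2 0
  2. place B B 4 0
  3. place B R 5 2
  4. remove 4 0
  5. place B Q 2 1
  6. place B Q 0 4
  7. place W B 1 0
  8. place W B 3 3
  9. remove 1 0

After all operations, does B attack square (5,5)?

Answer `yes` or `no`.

Op 1: place BK@(2,0)
Op 2: place BB@(4,0)
Op 3: place BR@(5,2)
Op 4: remove (4,0)
Op 5: place BQ@(2,1)
Op 6: place BQ@(0,4)
Op 7: place WB@(1,0)
Op 8: place WB@(3,3)
Op 9: remove (1,0)
Per-piece attacks for B:
  BQ@(0,4): attacks (0,5) (0,3) (0,2) (0,1) (0,0) (1,4) (2,4) (3,4) (4,4) (5,4) (1,5) (1,3) (2,2) (3,1) (4,0)
  BK@(2,0): attacks (2,1) (3,0) (1,0) (3,1) (1,1)
  BQ@(2,1): attacks (2,2) (2,3) (2,4) (2,5) (2,0) (3,1) (4,1) (5,1) (1,1) (0,1) (3,2) (4,3) (5,4) (3,0) (1,2) (0,3) (1,0) [ray(0,-1) blocked at (2,0)]
  BR@(5,2): attacks (5,3) (5,4) (5,5) (5,1) (5,0) (4,2) (3,2) (2,2) (1,2) (0,2)
B attacks (5,5): yes

Answer: yes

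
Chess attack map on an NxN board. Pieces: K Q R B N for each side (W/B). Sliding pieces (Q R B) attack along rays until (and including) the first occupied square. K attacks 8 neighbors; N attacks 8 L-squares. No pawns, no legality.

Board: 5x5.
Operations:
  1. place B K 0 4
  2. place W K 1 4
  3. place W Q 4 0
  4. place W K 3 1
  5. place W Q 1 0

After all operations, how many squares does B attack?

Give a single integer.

Op 1: place BK@(0,4)
Op 2: place WK@(1,4)
Op 3: place WQ@(4,0)
Op 4: place WK@(3,1)
Op 5: place WQ@(1,0)
Per-piece attacks for B:
  BK@(0,4): attacks (0,3) (1,4) (1,3)
Union (3 distinct): (0,3) (1,3) (1,4)

Answer: 3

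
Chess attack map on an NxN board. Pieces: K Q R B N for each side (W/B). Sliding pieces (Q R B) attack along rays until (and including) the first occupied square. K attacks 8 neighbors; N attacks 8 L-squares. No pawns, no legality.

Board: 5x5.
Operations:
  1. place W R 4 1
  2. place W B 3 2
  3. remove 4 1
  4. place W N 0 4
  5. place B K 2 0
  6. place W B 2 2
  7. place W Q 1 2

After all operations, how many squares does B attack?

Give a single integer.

Answer: 5

Derivation:
Op 1: place WR@(4,1)
Op 2: place WB@(3,2)
Op 3: remove (4,1)
Op 4: place WN@(0,4)
Op 5: place BK@(2,0)
Op 6: place WB@(2,2)
Op 7: place WQ@(1,2)
Per-piece attacks for B:
  BK@(2,0): attacks (2,1) (3,0) (1,0) (3,1) (1,1)
Union (5 distinct): (1,0) (1,1) (2,1) (3,0) (3,1)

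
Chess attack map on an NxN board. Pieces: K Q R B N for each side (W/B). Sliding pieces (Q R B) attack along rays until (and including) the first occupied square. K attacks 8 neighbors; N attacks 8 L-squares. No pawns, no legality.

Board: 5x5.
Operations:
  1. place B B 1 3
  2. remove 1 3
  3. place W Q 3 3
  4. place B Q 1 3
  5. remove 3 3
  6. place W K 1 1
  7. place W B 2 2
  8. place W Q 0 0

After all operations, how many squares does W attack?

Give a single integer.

Answer: 17

Derivation:
Op 1: place BB@(1,3)
Op 2: remove (1,3)
Op 3: place WQ@(3,3)
Op 4: place BQ@(1,3)
Op 5: remove (3,3)
Op 6: place WK@(1,1)
Op 7: place WB@(2,2)
Op 8: place WQ@(0,0)
Per-piece attacks for W:
  WQ@(0,0): attacks (0,1) (0,2) (0,3) (0,4) (1,0) (2,0) (3,0) (4,0) (1,1) [ray(1,1) blocked at (1,1)]
  WK@(1,1): attacks (1,2) (1,0) (2,1) (0,1) (2,2) (2,0) (0,2) (0,0)
  WB@(2,2): attacks (3,3) (4,4) (3,1) (4,0) (1,3) (1,1) [ray(-1,1) blocked at (1,3); ray(-1,-1) blocked at (1,1)]
Union (17 distinct): (0,0) (0,1) (0,2) (0,3) (0,4) (1,0) (1,1) (1,2) (1,3) (2,0) (2,1) (2,2) (3,0) (3,1) (3,3) (4,0) (4,4)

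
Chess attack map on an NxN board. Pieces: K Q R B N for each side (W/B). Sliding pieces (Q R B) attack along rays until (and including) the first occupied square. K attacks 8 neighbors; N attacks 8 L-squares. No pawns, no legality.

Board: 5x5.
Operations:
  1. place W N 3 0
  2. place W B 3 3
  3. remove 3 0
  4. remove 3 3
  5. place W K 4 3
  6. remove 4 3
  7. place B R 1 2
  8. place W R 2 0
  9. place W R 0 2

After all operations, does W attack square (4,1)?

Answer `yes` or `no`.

Answer: no

Derivation:
Op 1: place WN@(3,0)
Op 2: place WB@(3,3)
Op 3: remove (3,0)
Op 4: remove (3,3)
Op 5: place WK@(4,3)
Op 6: remove (4,3)
Op 7: place BR@(1,2)
Op 8: place WR@(2,0)
Op 9: place WR@(0,2)
Per-piece attacks for W:
  WR@(0,2): attacks (0,3) (0,4) (0,1) (0,0) (1,2) [ray(1,0) blocked at (1,2)]
  WR@(2,0): attacks (2,1) (2,2) (2,3) (2,4) (3,0) (4,0) (1,0) (0,0)
W attacks (4,1): no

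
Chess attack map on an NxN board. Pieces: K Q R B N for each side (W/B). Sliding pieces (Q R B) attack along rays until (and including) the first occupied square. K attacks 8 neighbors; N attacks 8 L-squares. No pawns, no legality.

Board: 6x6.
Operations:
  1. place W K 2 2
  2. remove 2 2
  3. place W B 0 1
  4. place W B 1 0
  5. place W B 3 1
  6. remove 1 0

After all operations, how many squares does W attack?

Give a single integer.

Op 1: place WK@(2,2)
Op 2: remove (2,2)
Op 3: place WB@(0,1)
Op 4: place WB@(1,0)
Op 5: place WB@(3,1)
Op 6: remove (1,0)
Per-piece attacks for W:
  WB@(0,1): attacks (1,2) (2,3) (3,4) (4,5) (1,0)
  WB@(3,1): attacks (4,2) (5,3) (4,0) (2,2) (1,3) (0,4) (2,0)
Union (12 distinct): (0,4) (1,0) (1,2) (1,3) (2,0) (2,2) (2,3) (3,4) (4,0) (4,2) (4,5) (5,3)

Answer: 12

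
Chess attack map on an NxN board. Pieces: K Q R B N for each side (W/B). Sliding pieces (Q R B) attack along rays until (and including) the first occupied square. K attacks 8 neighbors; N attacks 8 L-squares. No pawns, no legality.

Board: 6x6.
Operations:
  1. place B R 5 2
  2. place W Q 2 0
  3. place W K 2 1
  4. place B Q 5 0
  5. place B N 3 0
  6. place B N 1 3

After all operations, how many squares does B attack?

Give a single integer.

Op 1: place BR@(5,2)
Op 2: place WQ@(2,0)
Op 3: place WK@(2,1)
Op 4: place BQ@(5,0)
Op 5: place BN@(3,0)
Op 6: place BN@(1,3)
Per-piece attacks for B:
  BN@(1,3): attacks (2,5) (3,4) (0,5) (2,1) (3,2) (0,1)
  BN@(3,0): attacks (4,2) (5,1) (2,2) (1,1)
  BQ@(5,0): attacks (5,1) (5,2) (4,0) (3,0) (4,1) (3,2) (2,3) (1,4) (0,5) [ray(0,1) blocked at (5,2); ray(-1,0) blocked at (3,0)]
  BR@(5,2): attacks (5,3) (5,4) (5,5) (5,1) (5,0) (4,2) (3,2) (2,2) (1,2) (0,2) [ray(0,-1) blocked at (5,0)]
Union (22 distinct): (0,1) (0,2) (0,5) (1,1) (1,2) (1,4) (2,1) (2,2) (2,3) (2,5) (3,0) (3,2) (3,4) (4,0) (4,1) (4,2) (5,0) (5,1) (5,2) (5,3) (5,4) (5,5)

Answer: 22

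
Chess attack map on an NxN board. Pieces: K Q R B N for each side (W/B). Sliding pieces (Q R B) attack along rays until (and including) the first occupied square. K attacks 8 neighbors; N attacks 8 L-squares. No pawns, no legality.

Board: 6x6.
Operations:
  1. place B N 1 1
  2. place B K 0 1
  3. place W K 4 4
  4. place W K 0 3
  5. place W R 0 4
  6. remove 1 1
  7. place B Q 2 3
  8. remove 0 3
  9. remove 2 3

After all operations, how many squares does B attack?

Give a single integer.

Answer: 5

Derivation:
Op 1: place BN@(1,1)
Op 2: place BK@(0,1)
Op 3: place WK@(4,4)
Op 4: place WK@(0,3)
Op 5: place WR@(0,4)
Op 6: remove (1,1)
Op 7: place BQ@(2,3)
Op 8: remove (0,3)
Op 9: remove (2,3)
Per-piece attacks for B:
  BK@(0,1): attacks (0,2) (0,0) (1,1) (1,2) (1,0)
Union (5 distinct): (0,0) (0,2) (1,0) (1,1) (1,2)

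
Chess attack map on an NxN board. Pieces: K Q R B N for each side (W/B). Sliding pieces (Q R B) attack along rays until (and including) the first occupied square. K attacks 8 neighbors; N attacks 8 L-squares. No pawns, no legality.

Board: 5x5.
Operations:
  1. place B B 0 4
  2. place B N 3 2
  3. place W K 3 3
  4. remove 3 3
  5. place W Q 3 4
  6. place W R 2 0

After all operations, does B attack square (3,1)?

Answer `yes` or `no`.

Answer: yes

Derivation:
Op 1: place BB@(0,4)
Op 2: place BN@(3,2)
Op 3: place WK@(3,3)
Op 4: remove (3,3)
Op 5: place WQ@(3,4)
Op 6: place WR@(2,0)
Per-piece attacks for B:
  BB@(0,4): attacks (1,3) (2,2) (3,1) (4,0)
  BN@(3,2): attacks (4,4) (2,4) (1,3) (4,0) (2,0) (1,1)
B attacks (3,1): yes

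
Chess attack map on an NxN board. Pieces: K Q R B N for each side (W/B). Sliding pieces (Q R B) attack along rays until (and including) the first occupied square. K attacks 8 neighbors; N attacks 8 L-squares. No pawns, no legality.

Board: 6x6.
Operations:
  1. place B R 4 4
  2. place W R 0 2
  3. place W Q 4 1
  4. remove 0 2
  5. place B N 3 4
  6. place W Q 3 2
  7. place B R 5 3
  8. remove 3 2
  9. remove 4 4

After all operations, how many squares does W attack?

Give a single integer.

Op 1: place BR@(4,4)
Op 2: place WR@(0,2)
Op 3: place WQ@(4,1)
Op 4: remove (0,2)
Op 5: place BN@(3,4)
Op 6: place WQ@(3,2)
Op 7: place BR@(5,3)
Op 8: remove (3,2)
Op 9: remove (4,4)
Per-piece attacks for W:
  WQ@(4,1): attacks (4,2) (4,3) (4,4) (4,5) (4,0) (5,1) (3,1) (2,1) (1,1) (0,1) (5,2) (5,0) (3,2) (2,3) (1,4) (0,5) (3,0)
Union (17 distinct): (0,1) (0,5) (1,1) (1,4) (2,1) (2,3) (3,0) (3,1) (3,2) (4,0) (4,2) (4,3) (4,4) (4,5) (5,0) (5,1) (5,2)

Answer: 17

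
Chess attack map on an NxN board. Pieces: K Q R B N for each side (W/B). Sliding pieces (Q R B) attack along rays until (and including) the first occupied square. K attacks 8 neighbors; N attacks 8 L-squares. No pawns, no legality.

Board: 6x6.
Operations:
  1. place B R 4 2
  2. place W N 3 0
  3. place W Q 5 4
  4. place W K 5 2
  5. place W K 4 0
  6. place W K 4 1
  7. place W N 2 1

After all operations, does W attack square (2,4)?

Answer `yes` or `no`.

Op 1: place BR@(4,2)
Op 2: place WN@(3,0)
Op 3: place WQ@(5,4)
Op 4: place WK@(5,2)
Op 5: place WK@(4,0)
Op 6: place WK@(4,1)
Op 7: place WN@(2,1)
Per-piece attacks for W:
  WN@(2,1): attacks (3,3) (4,2) (1,3) (0,2) (4,0) (0,0)
  WN@(3,0): attacks (4,2) (5,1) (2,2) (1,1)
  WK@(4,0): attacks (4,1) (5,0) (3,0) (5,1) (3,1)
  WK@(4,1): attacks (4,2) (4,0) (5,1) (3,1) (5,2) (5,0) (3,2) (3,0)
  WK@(5,2): attacks (5,3) (5,1) (4,2) (4,3) (4,1)
  WQ@(5,4): attacks (5,5) (5,3) (5,2) (4,4) (3,4) (2,4) (1,4) (0,4) (4,5) (4,3) (3,2) (2,1) [ray(0,-1) blocked at (5,2); ray(-1,-1) blocked at (2,1)]
W attacks (2,4): yes

Answer: yes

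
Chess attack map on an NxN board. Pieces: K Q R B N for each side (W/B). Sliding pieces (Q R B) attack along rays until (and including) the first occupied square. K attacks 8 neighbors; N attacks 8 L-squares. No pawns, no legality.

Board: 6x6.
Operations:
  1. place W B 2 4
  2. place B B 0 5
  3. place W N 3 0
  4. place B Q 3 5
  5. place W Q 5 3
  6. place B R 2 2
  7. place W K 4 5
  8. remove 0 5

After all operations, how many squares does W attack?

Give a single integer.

Op 1: place WB@(2,4)
Op 2: place BB@(0,5)
Op 3: place WN@(3,0)
Op 4: place BQ@(3,5)
Op 5: place WQ@(5,3)
Op 6: place BR@(2,2)
Op 7: place WK@(4,5)
Op 8: remove (0,5)
Per-piece attacks for W:
  WB@(2,4): attacks (3,5) (3,3) (4,2) (5,1) (1,5) (1,3) (0,2) [ray(1,1) blocked at (3,5)]
  WN@(3,0): attacks (4,2) (5,1) (2,2) (1,1)
  WK@(4,5): attacks (4,4) (5,5) (3,5) (5,4) (3,4)
  WQ@(5,3): attacks (5,4) (5,5) (5,2) (5,1) (5,0) (4,3) (3,3) (2,3) (1,3) (0,3) (4,4) (3,5) (4,2) (3,1) (2,0) [ray(-1,1) blocked at (3,5)]
Union (20 distinct): (0,2) (0,3) (1,1) (1,3) (1,5) (2,0) (2,2) (2,3) (3,1) (3,3) (3,4) (3,5) (4,2) (4,3) (4,4) (5,0) (5,1) (5,2) (5,4) (5,5)

Answer: 20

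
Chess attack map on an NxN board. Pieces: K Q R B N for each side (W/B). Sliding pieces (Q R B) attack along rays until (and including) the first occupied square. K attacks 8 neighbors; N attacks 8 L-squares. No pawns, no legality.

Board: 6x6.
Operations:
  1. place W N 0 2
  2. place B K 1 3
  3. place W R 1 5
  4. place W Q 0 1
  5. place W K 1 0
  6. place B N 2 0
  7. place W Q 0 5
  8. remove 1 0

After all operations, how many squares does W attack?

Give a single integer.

Op 1: place WN@(0,2)
Op 2: place BK@(1,3)
Op 3: place WR@(1,5)
Op 4: place WQ@(0,1)
Op 5: place WK@(1,0)
Op 6: place BN@(2,0)
Op 7: place WQ@(0,5)
Op 8: remove (1,0)
Per-piece attacks for W:
  WQ@(0,1): attacks (0,2) (0,0) (1,1) (2,1) (3,1) (4,1) (5,1) (1,2) (2,3) (3,4) (4,5) (1,0) [ray(0,1) blocked at (0,2)]
  WN@(0,2): attacks (1,4) (2,3) (1,0) (2,1)
  WQ@(0,5): attacks (0,4) (0,3) (0,2) (1,5) (1,4) (2,3) (3,2) (4,1) (5,0) [ray(0,-1) blocked at (0,2); ray(1,0) blocked at (1,5)]
  WR@(1,5): attacks (1,4) (1,3) (2,5) (3,5) (4,5) (5,5) (0,5) [ray(0,-1) blocked at (1,3); ray(-1,0) blocked at (0,5)]
Union (23 distinct): (0,0) (0,2) (0,3) (0,4) (0,5) (1,0) (1,1) (1,2) (1,3) (1,4) (1,5) (2,1) (2,3) (2,5) (3,1) (3,2) (3,4) (3,5) (4,1) (4,5) (5,0) (5,1) (5,5)

Answer: 23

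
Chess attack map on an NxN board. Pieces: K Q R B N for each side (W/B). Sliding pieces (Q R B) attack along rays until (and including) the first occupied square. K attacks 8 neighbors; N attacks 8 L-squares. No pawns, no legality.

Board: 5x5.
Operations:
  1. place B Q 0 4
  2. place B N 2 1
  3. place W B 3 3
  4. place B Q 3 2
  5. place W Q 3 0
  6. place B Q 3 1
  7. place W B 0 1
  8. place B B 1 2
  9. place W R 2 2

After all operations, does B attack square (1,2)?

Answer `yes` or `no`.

Op 1: place BQ@(0,4)
Op 2: place BN@(2,1)
Op 3: place WB@(3,3)
Op 4: place BQ@(3,2)
Op 5: place WQ@(3,0)
Op 6: place BQ@(3,1)
Op 7: place WB@(0,1)
Op 8: place BB@(1,2)
Op 9: place WR@(2,2)
Per-piece attacks for B:
  BQ@(0,4): attacks (0,3) (0,2) (0,1) (1,4) (2,4) (3,4) (4,4) (1,3) (2,2) [ray(0,-1) blocked at (0,1); ray(1,-1) blocked at (2,2)]
  BB@(1,2): attacks (2,3) (3,4) (2,1) (0,3) (0,1) [ray(1,-1) blocked at (2,1); ray(-1,-1) blocked at (0,1)]
  BN@(2,1): attacks (3,3) (4,2) (1,3) (0,2) (4,0) (0,0)
  BQ@(3,1): attacks (3,2) (3,0) (4,1) (2,1) (4,2) (4,0) (2,2) (2,0) [ray(0,1) blocked at (3,2); ray(0,-1) blocked at (3,0); ray(-1,0) blocked at (2,1); ray(-1,1) blocked at (2,2)]
  BQ@(3,2): attacks (3,3) (3,1) (4,2) (2,2) (4,3) (4,1) (2,3) (1,4) (2,1) [ray(0,1) blocked at (3,3); ray(0,-1) blocked at (3,1); ray(-1,0) blocked at (2,2); ray(-1,-1) blocked at (2,1)]
B attacks (1,2): no

Answer: no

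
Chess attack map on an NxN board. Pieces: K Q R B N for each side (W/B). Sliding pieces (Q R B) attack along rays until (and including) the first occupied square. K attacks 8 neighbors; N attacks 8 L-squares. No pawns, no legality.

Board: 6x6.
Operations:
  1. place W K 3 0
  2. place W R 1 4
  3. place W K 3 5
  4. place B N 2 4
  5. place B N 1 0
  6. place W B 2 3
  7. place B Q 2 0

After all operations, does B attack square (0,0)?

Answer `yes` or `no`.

Answer: no

Derivation:
Op 1: place WK@(3,0)
Op 2: place WR@(1,4)
Op 3: place WK@(3,5)
Op 4: place BN@(2,4)
Op 5: place BN@(1,0)
Op 6: place WB@(2,3)
Op 7: place BQ@(2,0)
Per-piece attacks for B:
  BN@(1,0): attacks (2,2) (3,1) (0,2)
  BQ@(2,0): attacks (2,1) (2,2) (2,3) (3,0) (1,0) (3,1) (4,2) (5,3) (1,1) (0,2) [ray(0,1) blocked at (2,3); ray(1,0) blocked at (3,0); ray(-1,0) blocked at (1,0)]
  BN@(2,4): attacks (4,5) (0,5) (3,2) (4,3) (1,2) (0,3)
B attacks (0,0): no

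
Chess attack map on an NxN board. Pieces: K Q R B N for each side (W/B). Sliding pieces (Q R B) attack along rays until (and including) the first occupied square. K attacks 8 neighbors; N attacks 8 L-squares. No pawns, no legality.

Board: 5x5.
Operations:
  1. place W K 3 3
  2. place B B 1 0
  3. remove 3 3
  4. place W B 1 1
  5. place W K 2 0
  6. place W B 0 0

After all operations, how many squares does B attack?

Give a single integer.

Op 1: place WK@(3,3)
Op 2: place BB@(1,0)
Op 3: remove (3,3)
Op 4: place WB@(1,1)
Op 5: place WK@(2,0)
Op 6: place WB@(0,0)
Per-piece attacks for B:
  BB@(1,0): attacks (2,1) (3,2) (4,3) (0,1)
Union (4 distinct): (0,1) (2,1) (3,2) (4,3)

Answer: 4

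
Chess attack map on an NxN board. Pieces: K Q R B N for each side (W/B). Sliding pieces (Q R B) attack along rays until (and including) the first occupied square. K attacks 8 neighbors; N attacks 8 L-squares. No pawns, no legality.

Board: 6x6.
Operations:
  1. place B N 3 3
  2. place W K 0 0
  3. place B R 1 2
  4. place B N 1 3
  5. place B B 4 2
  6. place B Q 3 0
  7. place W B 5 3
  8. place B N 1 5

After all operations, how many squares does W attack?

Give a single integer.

Op 1: place BN@(3,3)
Op 2: place WK@(0,0)
Op 3: place BR@(1,2)
Op 4: place BN@(1,3)
Op 5: place BB@(4,2)
Op 6: place BQ@(3,0)
Op 7: place WB@(5,3)
Op 8: place BN@(1,5)
Per-piece attacks for W:
  WK@(0,0): attacks (0,1) (1,0) (1,1)
  WB@(5,3): attacks (4,4) (3,5) (4,2) [ray(-1,-1) blocked at (4,2)]
Union (6 distinct): (0,1) (1,0) (1,1) (3,5) (4,2) (4,4)

Answer: 6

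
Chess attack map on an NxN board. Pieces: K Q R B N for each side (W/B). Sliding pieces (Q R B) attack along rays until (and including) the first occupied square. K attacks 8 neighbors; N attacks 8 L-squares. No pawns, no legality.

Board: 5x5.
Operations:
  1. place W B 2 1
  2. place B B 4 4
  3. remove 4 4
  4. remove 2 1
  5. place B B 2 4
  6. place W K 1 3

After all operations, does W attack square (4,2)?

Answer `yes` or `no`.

Op 1: place WB@(2,1)
Op 2: place BB@(4,4)
Op 3: remove (4,4)
Op 4: remove (2,1)
Op 5: place BB@(2,4)
Op 6: place WK@(1,3)
Per-piece attacks for W:
  WK@(1,3): attacks (1,4) (1,2) (2,3) (0,3) (2,4) (2,2) (0,4) (0,2)
W attacks (4,2): no

Answer: no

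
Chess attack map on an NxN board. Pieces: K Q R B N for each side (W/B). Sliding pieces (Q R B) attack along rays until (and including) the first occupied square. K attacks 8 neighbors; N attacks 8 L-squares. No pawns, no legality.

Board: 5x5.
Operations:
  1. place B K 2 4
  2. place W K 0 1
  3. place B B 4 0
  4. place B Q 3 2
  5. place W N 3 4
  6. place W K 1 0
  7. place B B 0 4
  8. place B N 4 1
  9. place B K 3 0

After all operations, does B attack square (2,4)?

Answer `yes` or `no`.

Op 1: place BK@(2,4)
Op 2: place WK@(0,1)
Op 3: place BB@(4,0)
Op 4: place BQ@(3,2)
Op 5: place WN@(3,4)
Op 6: place WK@(1,0)
Op 7: place BB@(0,4)
Op 8: place BN@(4,1)
Op 9: place BK@(3,0)
Per-piece attacks for B:
  BB@(0,4): attacks (1,3) (2,2) (3,1) (4,0) [ray(1,-1) blocked at (4,0)]
  BK@(2,4): attacks (2,3) (3,4) (1,4) (3,3) (1,3)
  BK@(3,0): attacks (3,1) (4,0) (2,0) (4,1) (2,1)
  BQ@(3,2): attacks (3,3) (3,4) (3,1) (3,0) (4,2) (2,2) (1,2) (0,2) (4,3) (4,1) (2,3) (1,4) (2,1) (1,0) [ray(0,1) blocked at (3,4); ray(0,-1) blocked at (3,0); ray(1,-1) blocked at (4,1); ray(-1,-1) blocked at (1,0)]
  BB@(4,0): attacks (3,1) (2,2) (1,3) (0,4) [ray(-1,1) blocked at (0,4)]
  BN@(4,1): attacks (3,3) (2,2) (2,0)
B attacks (2,4): no

Answer: no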